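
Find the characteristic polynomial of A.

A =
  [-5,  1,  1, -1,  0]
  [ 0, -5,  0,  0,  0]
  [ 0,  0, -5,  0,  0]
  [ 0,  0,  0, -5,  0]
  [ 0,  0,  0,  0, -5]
x^5 + 25*x^4 + 250*x^3 + 1250*x^2 + 3125*x + 3125

Expanding det(x·I − A) (e.g. by cofactor expansion or by noting that A is similar to its Jordan form J, which has the same characteristic polynomial as A) gives
  χ_A(x) = x^5 + 25*x^4 + 250*x^3 + 1250*x^2 + 3125*x + 3125
which factors as (x + 5)^5. The eigenvalues (with algebraic multiplicities) are λ = -5 with multiplicity 5.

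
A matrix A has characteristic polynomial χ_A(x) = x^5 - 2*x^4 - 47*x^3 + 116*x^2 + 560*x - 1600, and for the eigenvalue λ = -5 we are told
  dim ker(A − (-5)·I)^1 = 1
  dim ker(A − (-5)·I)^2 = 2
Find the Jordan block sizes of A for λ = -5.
Block sizes for λ = -5: [2]

From the dimensions of kernels of powers, the number of Jordan blocks of size at least j is d_j − d_{j−1} where d_j = dim ker(N^j) (with d_0 = 0). Computing the differences gives [1, 1].
The number of blocks of size exactly k is (#blocks of size ≥ k) − (#blocks of size ≥ k + 1), so the partition is: 1 block(s) of size 2.
In nonincreasing order the block sizes are [2].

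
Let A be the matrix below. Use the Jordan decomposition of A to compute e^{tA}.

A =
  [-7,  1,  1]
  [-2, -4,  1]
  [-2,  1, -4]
e^{tA} =
  [-2*t*exp(-5*t) + exp(-5*t), t*exp(-5*t), t*exp(-5*t)]
  [-2*t*exp(-5*t), t*exp(-5*t) + exp(-5*t), t*exp(-5*t)]
  [-2*t*exp(-5*t), t*exp(-5*t), t*exp(-5*t) + exp(-5*t)]

Strategy: write A = P · J · P⁻¹ where J is a Jordan canonical form, so e^{tA} = P · e^{tJ} · P⁻¹, and e^{tJ} can be computed block-by-block.

A has Jordan form
J =
  [-5,  1,  0]
  [ 0, -5,  0]
  [ 0,  0, -5]
(up to reordering of blocks).

Per-block formulas:
  For a 2×2 Jordan block J_2(-5): exp(t · J_2(-5)) = e^(-5t)·(I + t·N), where N is the 2×2 nilpotent shift.
  For a 1×1 block at λ = -5: exp(t · [-5]) = [e^(-5t)].

After assembling e^{tJ} and conjugating by P, we get:

e^{tA} =
  [-2*t*exp(-5*t) + exp(-5*t), t*exp(-5*t), t*exp(-5*t)]
  [-2*t*exp(-5*t), t*exp(-5*t) + exp(-5*t), t*exp(-5*t)]
  [-2*t*exp(-5*t), t*exp(-5*t), t*exp(-5*t) + exp(-5*t)]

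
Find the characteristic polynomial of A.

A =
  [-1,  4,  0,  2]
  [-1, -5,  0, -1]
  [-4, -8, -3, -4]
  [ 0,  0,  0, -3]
x^4 + 12*x^3 + 54*x^2 + 108*x + 81

Expanding det(x·I − A) (e.g. by cofactor expansion or by noting that A is similar to its Jordan form J, which has the same characteristic polynomial as A) gives
  χ_A(x) = x^4 + 12*x^3 + 54*x^2 + 108*x + 81
which factors as (x + 3)^4. The eigenvalues (with algebraic multiplicities) are λ = -3 with multiplicity 4.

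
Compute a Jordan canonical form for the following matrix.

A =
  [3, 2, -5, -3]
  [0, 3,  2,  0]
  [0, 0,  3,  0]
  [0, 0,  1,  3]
J_3(3) ⊕ J_1(3)

The characteristic polynomial is
  det(x·I − A) = x^4 - 12*x^3 + 54*x^2 - 108*x + 81 = (x - 3)^4

Eigenvalues and multiplicities (the geometric multiplicity of λ is n − rank(A − λI), which equals the number of Jordan blocks for λ):
  λ = 3: algebraic multiplicity = 4, geometric multiplicity = 2

Determining the block sizes for each eigenvalue:
  λ = 3: with am = 4 and gm = 2, the partition is not yet determined (e.g. several partitions of 4 into 2 parts exist). Let N = A − (3)·I. Computing rank(N^1) = 2, rank(N^2) = 1, rank(N^3) = 0; the number of blocks of size ≥ j is rank(N^{j−1}) − rank(N^j), giving [2, 1, 1]. So we have 1 block(s) of size 3, 1 block(s) of size 1 → block sizes [3, 1]

Assembling the blocks gives a Jordan form
J =
  [3, 1, 0, 0]
  [0, 3, 1, 0]
  [0, 0, 3, 0]
  [0, 0, 0, 3]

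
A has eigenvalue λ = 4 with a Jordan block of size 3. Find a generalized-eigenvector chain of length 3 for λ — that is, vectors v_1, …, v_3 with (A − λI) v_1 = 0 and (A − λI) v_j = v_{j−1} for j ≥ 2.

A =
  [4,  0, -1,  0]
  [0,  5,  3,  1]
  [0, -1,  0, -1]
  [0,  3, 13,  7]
A Jordan chain for λ = 4 of length 3:
v_1 = (1, 1, 0, -1)ᵀ
v_2 = (0, 1, -1, 3)ᵀ
v_3 = (0, 1, 0, 0)ᵀ

Let N = A − (4)·I. We want v_3 with N^3 v_3 = 0 but N^2 v_3 ≠ 0; then v_{j-1} := N · v_j for j = 3, …, 2.

Pick v_3 = (0, 1, 0, 0)ᵀ.
Then v_2 = N · v_3 = (0, 1, -1, 3)ᵀ.
Then v_1 = N · v_2 = (1, 1, 0, -1)ᵀ.

Sanity check: (A − (4)·I) v_1 = (0, 0, 0, 0)ᵀ = 0. ✓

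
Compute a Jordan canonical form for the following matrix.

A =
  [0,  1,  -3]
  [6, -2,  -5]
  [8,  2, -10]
J_3(-4)

The characteristic polynomial is
  det(x·I − A) = x^3 + 12*x^2 + 48*x + 64 = (x + 4)^3

Eigenvalues and multiplicities (the geometric multiplicity of λ is n − rank(A − λI), which equals the number of Jordan blocks for λ):
  λ = -4: algebraic multiplicity = 3, geometric multiplicity = 1

Determining the block sizes for each eigenvalue:
  λ = -4: one block (gm = 1), so the single block has size am = 3 → block sizes [3]

Assembling the blocks gives a Jordan form
J =
  [-4,  1,  0]
  [ 0, -4,  1]
  [ 0,  0, -4]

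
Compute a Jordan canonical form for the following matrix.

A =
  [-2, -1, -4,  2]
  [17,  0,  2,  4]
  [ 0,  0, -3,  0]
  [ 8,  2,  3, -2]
J_2(-3) ⊕ J_1(-3) ⊕ J_1(2)

The characteristic polynomial is
  det(x·I − A) = x^4 + 7*x^3 + 9*x^2 - 27*x - 54 = (x - 2)*(x + 3)^3

Eigenvalues and multiplicities (the geometric multiplicity of λ is n − rank(A − λI), which equals the number of Jordan blocks for λ):
  λ = -3: algebraic multiplicity = 3, geometric multiplicity = 2
  λ = 2: algebraic multiplicity = 1, geometric multiplicity = 1

Determining the block sizes for each eigenvalue:
  λ = -3: 2 blocks summing to 3 forces exactly one block of size 2 and the rest size 1 → block sizes [2, 1]
  λ = 2: one block (gm = 1), so the single block has size am = 1 → block sizes [1]

Assembling the blocks gives a Jordan form
J =
  [-3,  1,  0, 0]
  [ 0, -3,  0, 0]
  [ 0,  0, -3, 0]
  [ 0,  0,  0, 2]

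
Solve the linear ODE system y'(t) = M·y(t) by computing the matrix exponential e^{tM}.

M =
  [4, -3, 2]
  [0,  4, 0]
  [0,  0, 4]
e^{tM} =
  [exp(4*t), -3*t*exp(4*t), 2*t*exp(4*t)]
  [0, exp(4*t), 0]
  [0, 0, exp(4*t)]

Strategy: write M = P · J · P⁻¹ where J is a Jordan canonical form, so e^{tM} = P · e^{tJ} · P⁻¹, and e^{tJ} can be computed block-by-block.

M has Jordan form
J =
  [4, 1, 0]
  [0, 4, 0]
  [0, 0, 4]
(up to reordering of blocks).

Per-block formulas:
  For a 2×2 Jordan block J_2(4): exp(t · J_2(4)) = e^(4t)·(I + t·N), where N is the 2×2 nilpotent shift.
  For a 1×1 block at λ = 4: exp(t · [4]) = [e^(4t)].

After assembling e^{tJ} and conjugating by P, we get:

e^{tM} =
  [exp(4*t), -3*t*exp(4*t), 2*t*exp(4*t)]
  [0, exp(4*t), 0]
  [0, 0, exp(4*t)]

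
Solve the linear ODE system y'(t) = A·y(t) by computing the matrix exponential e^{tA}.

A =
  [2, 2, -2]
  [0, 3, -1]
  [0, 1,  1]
e^{tA} =
  [exp(2*t), 2*t*exp(2*t), -2*t*exp(2*t)]
  [0, t*exp(2*t) + exp(2*t), -t*exp(2*t)]
  [0, t*exp(2*t), -t*exp(2*t) + exp(2*t)]

Strategy: write A = P · J · P⁻¹ where J is a Jordan canonical form, so e^{tA} = P · e^{tJ} · P⁻¹, and e^{tJ} can be computed block-by-block.

A has Jordan form
J =
  [2, 1, 0]
  [0, 2, 0]
  [0, 0, 2]
(up to reordering of blocks).

Per-block formulas:
  For a 1×1 block at λ = 2: exp(t · [2]) = [e^(2t)].
  For a 2×2 Jordan block J_2(2): exp(t · J_2(2)) = e^(2t)·(I + t·N), where N is the 2×2 nilpotent shift.

After assembling e^{tJ} and conjugating by P, we get:

e^{tA} =
  [exp(2*t), 2*t*exp(2*t), -2*t*exp(2*t)]
  [0, t*exp(2*t) + exp(2*t), -t*exp(2*t)]
  [0, t*exp(2*t), -t*exp(2*t) + exp(2*t)]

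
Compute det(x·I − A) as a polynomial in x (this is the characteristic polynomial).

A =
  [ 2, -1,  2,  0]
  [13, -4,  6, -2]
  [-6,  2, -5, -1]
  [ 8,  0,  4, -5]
x^4 + 12*x^3 + 54*x^2 + 108*x + 81

Expanding det(x·I − A) (e.g. by cofactor expansion or by noting that A is similar to its Jordan form J, which has the same characteristic polynomial as A) gives
  χ_A(x) = x^4 + 12*x^3 + 54*x^2 + 108*x + 81
which factors as (x + 3)^4. The eigenvalues (with algebraic multiplicities) are λ = -3 with multiplicity 4.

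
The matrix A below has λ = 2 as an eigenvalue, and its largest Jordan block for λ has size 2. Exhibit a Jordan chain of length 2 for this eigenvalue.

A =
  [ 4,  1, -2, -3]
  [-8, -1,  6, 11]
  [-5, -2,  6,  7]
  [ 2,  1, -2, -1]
A Jordan chain for λ = 2 of length 2:
v_1 = (2, -8, -5, 2)ᵀ
v_2 = (1, 0, 0, 0)ᵀ

Let N = A − (2)·I. We want v_2 with N^2 v_2 = 0 but N^1 v_2 ≠ 0; then v_{j-1} := N · v_j for j = 2, …, 2.

Pick v_2 = (1, 0, 0, 0)ᵀ.
Then v_1 = N · v_2 = (2, -8, -5, 2)ᵀ.

Sanity check: (A − (2)·I) v_1 = (0, 0, 0, 0)ᵀ = 0. ✓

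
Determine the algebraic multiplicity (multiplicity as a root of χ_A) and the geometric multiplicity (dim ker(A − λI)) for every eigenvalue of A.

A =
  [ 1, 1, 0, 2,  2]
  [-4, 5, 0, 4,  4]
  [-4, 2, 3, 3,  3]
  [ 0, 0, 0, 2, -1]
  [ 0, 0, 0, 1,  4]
λ = 3: alg = 5, geom = 3

Step 1 — factor the characteristic polynomial to read off the algebraic multiplicities:
  χ_A(x) = (x - 3)^5

Step 2 — compute geometric multiplicities via the rank-nullity identity g(λ) = n − rank(A − λI):
  rank(A − (3)·I) = 2, so dim ker(A − (3)·I) = n − 2 = 3

Summary:
  λ = 3: algebraic multiplicity = 5, geometric multiplicity = 3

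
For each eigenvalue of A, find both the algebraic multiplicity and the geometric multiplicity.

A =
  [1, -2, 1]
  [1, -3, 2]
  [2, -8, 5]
λ = 1: alg = 3, geom = 1

Step 1 — factor the characteristic polynomial to read off the algebraic multiplicities:
  χ_A(x) = (x - 1)^3

Step 2 — compute geometric multiplicities via the rank-nullity identity g(λ) = n − rank(A − λI):
  rank(A − (1)·I) = 2, so dim ker(A − (1)·I) = n − 2 = 1

Summary:
  λ = 1: algebraic multiplicity = 3, geometric multiplicity = 1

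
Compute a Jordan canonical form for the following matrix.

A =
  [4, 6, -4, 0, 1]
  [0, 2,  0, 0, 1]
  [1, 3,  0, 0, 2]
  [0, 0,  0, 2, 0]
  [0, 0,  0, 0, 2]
J_2(2) ⊕ J_2(2) ⊕ J_1(2)

The characteristic polynomial is
  det(x·I − A) = x^5 - 10*x^4 + 40*x^3 - 80*x^2 + 80*x - 32 = (x - 2)^5

Eigenvalues and multiplicities (the geometric multiplicity of λ is n − rank(A − λI), which equals the number of Jordan blocks for λ):
  λ = 2: algebraic multiplicity = 5, geometric multiplicity = 3

Determining the block sizes for each eigenvalue:
  λ = 2: with am = 5 and gm = 3, the partition is not yet determined (e.g. several partitions of 5 into 3 parts exist). Let N = A − (2)·I. Computing rank(N^1) = 2, rank(N^2) = 0; the number of blocks of size ≥ j is rank(N^{j−1}) − rank(N^j), giving [3, 2]. So we have 2 block(s) of size 2, 1 block(s) of size 1 → block sizes [2, 2, 1]

Assembling the blocks gives a Jordan form
J =
  [2, 1, 0, 0, 0]
  [0, 2, 0, 0, 0]
  [0, 0, 2, 1, 0]
  [0, 0, 0, 2, 0]
  [0, 0, 0, 0, 2]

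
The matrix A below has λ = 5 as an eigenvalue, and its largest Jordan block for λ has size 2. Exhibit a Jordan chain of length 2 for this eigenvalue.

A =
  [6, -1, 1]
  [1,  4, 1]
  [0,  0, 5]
A Jordan chain for λ = 5 of length 2:
v_1 = (1, 1, 0)ᵀ
v_2 = (1, 0, 0)ᵀ

Let N = A − (5)·I. We want v_2 with N^2 v_2 = 0 but N^1 v_2 ≠ 0; then v_{j-1} := N · v_j for j = 2, …, 2.

Pick v_2 = (1, 0, 0)ᵀ.
Then v_1 = N · v_2 = (1, 1, 0)ᵀ.

Sanity check: (A − (5)·I) v_1 = (0, 0, 0)ᵀ = 0. ✓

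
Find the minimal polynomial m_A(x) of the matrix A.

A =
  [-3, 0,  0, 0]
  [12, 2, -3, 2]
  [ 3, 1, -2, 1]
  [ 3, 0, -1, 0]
x^4 + 3*x^3

The characteristic polynomial is χ_A(x) = x^3*(x + 3), so the eigenvalues are known. The minimal polynomial is
  m_A(x) = Π_λ (x − λ)^{k_λ}
where k_λ is the size of the *largest* Jordan block for λ (equivalently, the smallest k with (A − λI)^k v = 0 for every generalised eigenvector v of λ).

  λ = -3: largest Jordan block has size 1, contributing (x + 3)
  λ = 0: largest Jordan block has size 3, contributing (x − 0)^3

So m_A(x) = x^3*(x + 3) = x^4 + 3*x^3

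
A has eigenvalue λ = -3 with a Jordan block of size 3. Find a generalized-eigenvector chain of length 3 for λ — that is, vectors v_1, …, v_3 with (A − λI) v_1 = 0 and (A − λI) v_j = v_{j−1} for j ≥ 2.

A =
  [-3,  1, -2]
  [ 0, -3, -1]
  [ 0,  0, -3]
A Jordan chain for λ = -3 of length 3:
v_1 = (-1, 0, 0)ᵀ
v_2 = (-2, -1, 0)ᵀ
v_3 = (0, 0, 1)ᵀ

Let N = A − (-3)·I. We want v_3 with N^3 v_3 = 0 but N^2 v_3 ≠ 0; then v_{j-1} := N · v_j for j = 3, …, 2.

Pick v_3 = (0, 0, 1)ᵀ.
Then v_2 = N · v_3 = (-2, -1, 0)ᵀ.
Then v_1 = N · v_2 = (-1, 0, 0)ᵀ.

Sanity check: (A − (-3)·I) v_1 = (0, 0, 0)ᵀ = 0. ✓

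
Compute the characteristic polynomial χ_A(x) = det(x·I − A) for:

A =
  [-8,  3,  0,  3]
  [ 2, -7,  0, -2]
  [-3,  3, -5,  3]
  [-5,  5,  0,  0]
x^4 + 20*x^3 + 150*x^2 + 500*x + 625

Expanding det(x·I − A) (e.g. by cofactor expansion or by noting that A is similar to its Jordan form J, which has the same characteristic polynomial as A) gives
  χ_A(x) = x^4 + 20*x^3 + 150*x^2 + 500*x + 625
which factors as (x + 5)^4. The eigenvalues (with algebraic multiplicities) are λ = -5 with multiplicity 4.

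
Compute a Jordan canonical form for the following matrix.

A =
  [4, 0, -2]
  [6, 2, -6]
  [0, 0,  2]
J_1(2) ⊕ J_1(2) ⊕ J_1(4)

The characteristic polynomial is
  det(x·I − A) = x^3 - 8*x^2 + 20*x - 16 = (x - 4)*(x - 2)^2

Eigenvalues and multiplicities (the geometric multiplicity of λ is n − rank(A − λI), which equals the number of Jordan blocks for λ):
  λ = 2: algebraic multiplicity = 2, geometric multiplicity = 2
  λ = 4: algebraic multiplicity = 1, geometric multiplicity = 1

Determining the block sizes for each eigenvalue:
  λ = 2: gm = am = 2, so every block has size 1 → block sizes [1, 1]
  λ = 4: one block (gm = 1), so the single block has size am = 1 → block sizes [1]

Assembling the blocks gives a Jordan form
J =
  [2, 0, 0]
  [0, 2, 0]
  [0, 0, 4]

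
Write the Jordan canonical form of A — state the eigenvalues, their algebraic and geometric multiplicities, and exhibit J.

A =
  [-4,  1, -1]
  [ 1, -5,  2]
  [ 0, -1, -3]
J_3(-4)

The characteristic polynomial is
  det(x·I − A) = x^3 + 12*x^2 + 48*x + 64 = (x + 4)^3

Eigenvalues and multiplicities (the geometric multiplicity of λ is n − rank(A − λI), which equals the number of Jordan blocks for λ):
  λ = -4: algebraic multiplicity = 3, geometric multiplicity = 1

Determining the block sizes for each eigenvalue:
  λ = -4: one block (gm = 1), so the single block has size am = 3 → block sizes [3]

Assembling the blocks gives a Jordan form
J =
  [-4,  1,  0]
  [ 0, -4,  1]
  [ 0,  0, -4]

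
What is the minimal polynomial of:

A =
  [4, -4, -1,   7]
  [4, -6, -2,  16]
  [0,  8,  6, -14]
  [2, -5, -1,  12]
x^3 - 12*x^2 + 48*x - 64

The characteristic polynomial is χ_A(x) = (x - 4)^4, so the eigenvalues are known. The minimal polynomial is
  m_A(x) = Π_λ (x − λ)^{k_λ}
where k_λ is the size of the *largest* Jordan block for λ (equivalently, the smallest k with (A − λI)^k v = 0 for every generalised eigenvector v of λ).

  λ = 4: largest Jordan block has size 3, contributing (x − 4)^3

So m_A(x) = (x - 4)^3 = x^3 - 12*x^2 + 48*x - 64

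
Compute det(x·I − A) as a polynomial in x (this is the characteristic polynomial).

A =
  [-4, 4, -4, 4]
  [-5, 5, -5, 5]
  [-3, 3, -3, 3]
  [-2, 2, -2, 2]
x^4

Expanding det(x·I − A) (e.g. by cofactor expansion or by noting that A is similar to its Jordan form J, which has the same characteristic polynomial as A) gives
  χ_A(x) = x^4
which factors as x^4. The eigenvalues (with algebraic multiplicities) are λ = 0 with multiplicity 4.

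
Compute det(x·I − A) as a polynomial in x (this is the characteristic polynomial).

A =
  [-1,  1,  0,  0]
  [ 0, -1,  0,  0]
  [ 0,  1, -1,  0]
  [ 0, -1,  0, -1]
x^4 + 4*x^3 + 6*x^2 + 4*x + 1

Expanding det(x·I − A) (e.g. by cofactor expansion or by noting that A is similar to its Jordan form J, which has the same characteristic polynomial as A) gives
  χ_A(x) = x^4 + 4*x^3 + 6*x^2 + 4*x + 1
which factors as (x + 1)^4. The eigenvalues (with algebraic multiplicities) are λ = -1 with multiplicity 4.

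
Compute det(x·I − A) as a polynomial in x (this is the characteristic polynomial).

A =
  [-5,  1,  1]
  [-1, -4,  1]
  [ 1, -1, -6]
x^3 + 15*x^2 + 75*x + 125

Expanding det(x·I − A) (e.g. by cofactor expansion or by noting that A is similar to its Jordan form J, which has the same characteristic polynomial as A) gives
  χ_A(x) = x^3 + 15*x^2 + 75*x + 125
which factors as (x + 5)^3. The eigenvalues (with algebraic multiplicities) are λ = -5 with multiplicity 3.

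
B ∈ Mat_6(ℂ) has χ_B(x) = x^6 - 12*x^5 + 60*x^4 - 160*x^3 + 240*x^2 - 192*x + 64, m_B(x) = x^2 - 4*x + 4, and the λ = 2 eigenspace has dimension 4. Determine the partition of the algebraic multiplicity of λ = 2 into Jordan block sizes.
Block sizes for λ = 2: [2, 2, 1, 1]

Step 1 — from the characteristic polynomial, algebraic multiplicity of λ = 2 is 6. From dim ker(B − (2)·I) = 4, there are exactly 4 Jordan blocks for λ = 2.
Step 2 — from the minimal polynomial, the factor (x − 2)^2 tells us the largest block for λ = 2 has size 2.
Step 3 — with total size 6, 4 blocks, and largest block 2, the block sizes (in nonincreasing order) are [2, 2, 1, 1].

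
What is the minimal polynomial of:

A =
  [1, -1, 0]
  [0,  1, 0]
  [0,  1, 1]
x^2 - 2*x + 1

The characteristic polynomial is χ_A(x) = (x - 1)^3, so the eigenvalues are known. The minimal polynomial is
  m_A(x) = Π_λ (x − λ)^{k_λ}
where k_λ is the size of the *largest* Jordan block for λ (equivalently, the smallest k with (A − λI)^k v = 0 for every generalised eigenvector v of λ).

  λ = 1: largest Jordan block has size 2, contributing (x − 1)^2

So m_A(x) = (x - 1)^2 = x^2 - 2*x + 1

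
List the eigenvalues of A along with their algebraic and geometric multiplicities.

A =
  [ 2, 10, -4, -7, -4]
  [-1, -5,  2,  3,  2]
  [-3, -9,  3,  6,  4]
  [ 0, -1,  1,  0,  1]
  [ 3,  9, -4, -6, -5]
λ = -1: alg = 5, geom = 2

Step 1 — factor the characteristic polynomial to read off the algebraic multiplicities:
  χ_A(x) = (x + 1)^5

Step 2 — compute geometric multiplicities via the rank-nullity identity g(λ) = n − rank(A − λI):
  rank(A − (-1)·I) = 3, so dim ker(A − (-1)·I) = n − 3 = 2

Summary:
  λ = -1: algebraic multiplicity = 5, geometric multiplicity = 2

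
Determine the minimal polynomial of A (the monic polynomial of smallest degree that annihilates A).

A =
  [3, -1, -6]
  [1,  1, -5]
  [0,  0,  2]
x^3 - 6*x^2 + 12*x - 8

The characteristic polynomial is χ_A(x) = (x - 2)^3, so the eigenvalues are known. The minimal polynomial is
  m_A(x) = Π_λ (x − λ)^{k_λ}
where k_λ is the size of the *largest* Jordan block for λ (equivalently, the smallest k with (A − λI)^k v = 0 for every generalised eigenvector v of λ).

  λ = 2: largest Jordan block has size 3, contributing (x − 2)^3

So m_A(x) = (x - 2)^3 = x^3 - 6*x^2 + 12*x - 8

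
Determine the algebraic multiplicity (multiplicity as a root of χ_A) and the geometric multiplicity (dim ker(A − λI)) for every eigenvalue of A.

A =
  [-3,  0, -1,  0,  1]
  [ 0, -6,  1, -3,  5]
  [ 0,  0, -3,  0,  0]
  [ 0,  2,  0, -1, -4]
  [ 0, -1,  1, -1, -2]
λ = -3: alg = 5, geom = 3

Step 1 — factor the characteristic polynomial to read off the algebraic multiplicities:
  χ_A(x) = (x + 3)^5

Step 2 — compute geometric multiplicities via the rank-nullity identity g(λ) = n − rank(A − λI):
  rank(A − (-3)·I) = 2, so dim ker(A − (-3)·I) = n − 2 = 3

Summary:
  λ = -3: algebraic multiplicity = 5, geometric multiplicity = 3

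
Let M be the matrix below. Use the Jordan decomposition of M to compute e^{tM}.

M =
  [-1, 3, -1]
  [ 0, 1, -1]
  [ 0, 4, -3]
e^{tM} =
  [exp(-t), t^2*exp(-t) + 3*t*exp(-t), -t^2*exp(-t)/2 - t*exp(-t)]
  [0, 2*t*exp(-t) + exp(-t), -t*exp(-t)]
  [0, 4*t*exp(-t), -2*t*exp(-t) + exp(-t)]

Strategy: write M = P · J · P⁻¹ where J is a Jordan canonical form, so e^{tM} = P · e^{tJ} · P⁻¹, and e^{tJ} can be computed block-by-block.

M has Jordan form
J =
  [-1,  1,  0]
  [ 0, -1,  1]
  [ 0,  0, -1]
(up to reordering of blocks).

Per-block formulas:
  For a 3×3 Jordan block J_3(-1): exp(t · J_3(-1)) = e^(-1t)·(I + t·N + (t^2/2)·N^2), where N is the 3×3 nilpotent shift.

After assembling e^{tJ} and conjugating by P, we get:

e^{tM} =
  [exp(-t), t^2*exp(-t) + 3*t*exp(-t), -t^2*exp(-t)/2 - t*exp(-t)]
  [0, 2*t*exp(-t) + exp(-t), -t*exp(-t)]
  [0, 4*t*exp(-t), -2*t*exp(-t) + exp(-t)]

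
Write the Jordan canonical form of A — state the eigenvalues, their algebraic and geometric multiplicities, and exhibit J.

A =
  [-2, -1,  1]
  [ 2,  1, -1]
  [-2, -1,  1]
J_2(0) ⊕ J_1(0)

The characteristic polynomial is
  det(x·I − A) = x^3

Eigenvalues and multiplicities (the geometric multiplicity of λ is n − rank(A − λI), which equals the number of Jordan blocks for λ):
  λ = 0: algebraic multiplicity = 3, geometric multiplicity = 2

Determining the block sizes for each eigenvalue:
  λ = 0: 2 blocks summing to 3 forces exactly one block of size 2 and the rest size 1 → block sizes [2, 1]

Assembling the blocks gives a Jordan form
J =
  [0, 1, 0]
  [0, 0, 0]
  [0, 0, 0]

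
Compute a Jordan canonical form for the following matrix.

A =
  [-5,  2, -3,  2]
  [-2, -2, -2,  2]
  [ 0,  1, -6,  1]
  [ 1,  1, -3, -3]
J_3(-4) ⊕ J_1(-4)

The characteristic polynomial is
  det(x·I − A) = x^4 + 16*x^3 + 96*x^2 + 256*x + 256 = (x + 4)^4

Eigenvalues and multiplicities (the geometric multiplicity of λ is n − rank(A − λI), which equals the number of Jordan blocks for λ):
  λ = -4: algebraic multiplicity = 4, geometric multiplicity = 2

Determining the block sizes for each eigenvalue:
  λ = -4: with am = 4 and gm = 2, the partition is not yet determined (e.g. several partitions of 4 into 2 parts exist). Let N = A − (-4)·I. Computing rank(N^1) = 2, rank(N^2) = 1, rank(N^3) = 0; the number of blocks of size ≥ j is rank(N^{j−1}) − rank(N^j), giving [2, 1, 1]. So we have 1 block(s) of size 3, 1 block(s) of size 1 → block sizes [3, 1]

Assembling the blocks gives a Jordan form
J =
  [-4,  1,  0,  0]
  [ 0, -4,  1,  0]
  [ 0,  0, -4,  0]
  [ 0,  0,  0, -4]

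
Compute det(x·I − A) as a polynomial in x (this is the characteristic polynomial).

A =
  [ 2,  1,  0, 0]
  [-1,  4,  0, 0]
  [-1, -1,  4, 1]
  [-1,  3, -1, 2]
x^4 - 12*x^3 + 54*x^2 - 108*x + 81

Expanding det(x·I − A) (e.g. by cofactor expansion or by noting that A is similar to its Jordan form J, which has the same characteristic polynomial as A) gives
  χ_A(x) = x^4 - 12*x^3 + 54*x^2 - 108*x + 81
which factors as (x - 3)^4. The eigenvalues (with algebraic multiplicities) are λ = 3 with multiplicity 4.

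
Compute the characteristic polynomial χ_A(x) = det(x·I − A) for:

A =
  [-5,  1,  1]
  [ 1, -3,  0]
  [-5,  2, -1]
x^3 + 9*x^2 + 27*x + 27

Expanding det(x·I − A) (e.g. by cofactor expansion or by noting that A is similar to its Jordan form J, which has the same characteristic polynomial as A) gives
  χ_A(x) = x^3 + 9*x^2 + 27*x + 27
which factors as (x + 3)^3. The eigenvalues (with algebraic multiplicities) are λ = -3 with multiplicity 3.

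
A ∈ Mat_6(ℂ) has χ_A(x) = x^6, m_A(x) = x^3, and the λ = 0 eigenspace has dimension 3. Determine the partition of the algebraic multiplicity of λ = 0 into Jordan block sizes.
Block sizes for λ = 0: [3, 2, 1]

Step 1 — from the characteristic polynomial, algebraic multiplicity of λ = 0 is 6. From dim ker(A − (0)·I) = 3, there are exactly 3 Jordan blocks for λ = 0.
Step 2 — from the minimal polynomial, the factor (x − 0)^3 tells us the largest block for λ = 0 has size 3.
Step 3 — with total size 6, 3 blocks, and largest block 3, the block sizes (in nonincreasing order) are [3, 2, 1].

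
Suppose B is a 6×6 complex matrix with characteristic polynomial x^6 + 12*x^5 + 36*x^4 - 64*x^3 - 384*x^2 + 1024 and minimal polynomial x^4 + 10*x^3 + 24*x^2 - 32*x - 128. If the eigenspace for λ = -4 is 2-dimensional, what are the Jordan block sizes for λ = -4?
Block sizes for λ = -4: [3, 1]

Step 1 — from the characteristic polynomial, algebraic multiplicity of λ = -4 is 4. From dim ker(B − (-4)·I) = 2, there are exactly 2 Jordan blocks for λ = -4.
Step 2 — from the minimal polynomial, the factor (x + 4)^3 tells us the largest block for λ = -4 has size 3.
Step 3 — with total size 4, 2 blocks, and largest block 3, the block sizes (in nonincreasing order) are [3, 1].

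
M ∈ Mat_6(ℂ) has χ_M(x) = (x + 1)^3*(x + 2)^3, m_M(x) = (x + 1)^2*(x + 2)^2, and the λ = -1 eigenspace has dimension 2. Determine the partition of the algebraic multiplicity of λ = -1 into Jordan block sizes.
Block sizes for λ = -1: [2, 1]

Step 1 — from the characteristic polynomial, algebraic multiplicity of λ = -1 is 3. From dim ker(M − (-1)·I) = 2, there are exactly 2 Jordan blocks for λ = -1.
Step 2 — from the minimal polynomial, the factor (x + 1)^2 tells us the largest block for λ = -1 has size 2.
Step 3 — with total size 3, 2 blocks, and largest block 2, the block sizes (in nonincreasing order) are [2, 1].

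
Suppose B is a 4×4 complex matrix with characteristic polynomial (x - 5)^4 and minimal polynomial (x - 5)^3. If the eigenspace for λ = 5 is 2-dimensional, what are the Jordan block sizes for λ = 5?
Block sizes for λ = 5: [3, 1]

Step 1 — from the characteristic polynomial, algebraic multiplicity of λ = 5 is 4. From dim ker(B − (5)·I) = 2, there are exactly 2 Jordan blocks for λ = 5.
Step 2 — from the minimal polynomial, the factor (x − 5)^3 tells us the largest block for λ = 5 has size 3.
Step 3 — with total size 4, 2 blocks, and largest block 3, the block sizes (in nonincreasing order) are [3, 1].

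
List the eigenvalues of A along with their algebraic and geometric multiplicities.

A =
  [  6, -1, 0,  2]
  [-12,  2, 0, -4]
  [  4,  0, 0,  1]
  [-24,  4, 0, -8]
λ = 0: alg = 4, geom = 2

Step 1 — factor the characteristic polynomial to read off the algebraic multiplicities:
  χ_A(x) = x^4

Step 2 — compute geometric multiplicities via the rank-nullity identity g(λ) = n − rank(A − λI):
  rank(A − (0)·I) = 2, so dim ker(A − (0)·I) = n − 2 = 2

Summary:
  λ = 0: algebraic multiplicity = 4, geometric multiplicity = 2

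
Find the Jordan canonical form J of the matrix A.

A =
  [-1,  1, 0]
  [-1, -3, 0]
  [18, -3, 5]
J_2(-2) ⊕ J_1(5)

The characteristic polynomial is
  det(x·I − A) = x^3 - x^2 - 16*x - 20 = (x - 5)*(x + 2)^2

Eigenvalues and multiplicities (the geometric multiplicity of λ is n − rank(A − λI), which equals the number of Jordan blocks for λ):
  λ = -2: algebraic multiplicity = 2, geometric multiplicity = 1
  λ = 5: algebraic multiplicity = 1, geometric multiplicity = 1

Determining the block sizes for each eigenvalue:
  λ = -2: one block (gm = 1), so the single block has size am = 2 → block sizes [2]
  λ = 5: one block (gm = 1), so the single block has size am = 1 → block sizes [1]

Assembling the blocks gives a Jordan form
J =
  [-2,  1, 0]
  [ 0, -2, 0]
  [ 0,  0, 5]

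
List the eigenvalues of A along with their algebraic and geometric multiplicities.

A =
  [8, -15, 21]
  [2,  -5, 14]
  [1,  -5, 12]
λ = 5: alg = 3, geom = 2

Step 1 — factor the characteristic polynomial to read off the algebraic multiplicities:
  χ_A(x) = (x - 5)^3

Step 2 — compute geometric multiplicities via the rank-nullity identity g(λ) = n − rank(A − λI):
  rank(A − (5)·I) = 1, so dim ker(A − (5)·I) = n − 1 = 2

Summary:
  λ = 5: algebraic multiplicity = 3, geometric multiplicity = 2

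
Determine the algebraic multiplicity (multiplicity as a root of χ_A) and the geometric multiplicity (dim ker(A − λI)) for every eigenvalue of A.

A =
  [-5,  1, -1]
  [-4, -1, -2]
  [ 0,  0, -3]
λ = -3: alg = 3, geom = 2

Step 1 — factor the characteristic polynomial to read off the algebraic multiplicities:
  χ_A(x) = (x + 3)^3

Step 2 — compute geometric multiplicities via the rank-nullity identity g(λ) = n − rank(A − λI):
  rank(A − (-3)·I) = 1, so dim ker(A − (-3)·I) = n − 1 = 2

Summary:
  λ = -3: algebraic multiplicity = 3, geometric multiplicity = 2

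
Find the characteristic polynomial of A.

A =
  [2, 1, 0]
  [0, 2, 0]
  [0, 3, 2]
x^3 - 6*x^2 + 12*x - 8

Expanding det(x·I − A) (e.g. by cofactor expansion or by noting that A is similar to its Jordan form J, which has the same characteristic polynomial as A) gives
  χ_A(x) = x^3 - 6*x^2 + 12*x - 8
which factors as (x - 2)^3. The eigenvalues (with algebraic multiplicities) are λ = 2 with multiplicity 3.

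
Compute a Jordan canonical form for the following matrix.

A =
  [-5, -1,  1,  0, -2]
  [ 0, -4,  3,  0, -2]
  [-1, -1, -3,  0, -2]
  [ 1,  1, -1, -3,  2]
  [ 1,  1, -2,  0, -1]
J_1(-4) ⊕ J_3(-3) ⊕ J_1(-3)

The characteristic polynomial is
  det(x·I − A) = x^5 + 16*x^4 + 102*x^3 + 324*x^2 + 513*x + 324 = (x + 3)^4*(x + 4)

Eigenvalues and multiplicities (the geometric multiplicity of λ is n − rank(A − λI), which equals the number of Jordan blocks for λ):
  λ = -4: algebraic multiplicity = 1, geometric multiplicity = 1
  λ = -3: algebraic multiplicity = 4, geometric multiplicity = 2

Determining the block sizes for each eigenvalue:
  λ = -4: one block (gm = 1), so the single block has size am = 1 → block sizes [1]
  λ = -3: with am = 4 and gm = 2, the partition is not yet determined (e.g. several partitions of 4 into 2 parts exist). Let N = A − (-3)·I. Computing rank(N^1) = 3, rank(N^2) = 2, rank(N^3) = 1; the number of blocks of size ≥ j is rank(N^{j−1}) − rank(N^j), giving [2, 1, 1]. So we have 1 block(s) of size 3, 1 block(s) of size 1 → block sizes [3, 1]

Assembling the blocks gives a Jordan form
J =
  [-4,  0,  0,  0,  0]
  [ 0, -3,  1,  0,  0]
  [ 0,  0, -3,  1,  0]
  [ 0,  0,  0, -3,  0]
  [ 0,  0,  0,  0, -3]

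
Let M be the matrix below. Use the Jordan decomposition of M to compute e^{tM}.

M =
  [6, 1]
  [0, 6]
e^{tM} =
  [exp(6*t), t*exp(6*t)]
  [0, exp(6*t)]

Strategy: write M = P · J · P⁻¹ where J is a Jordan canonical form, so e^{tM} = P · e^{tJ} · P⁻¹, and e^{tJ} can be computed block-by-block.

M has Jordan form
J =
  [6, 1]
  [0, 6]
(up to reordering of blocks).

Per-block formulas:
  For a 2×2 Jordan block J_2(6): exp(t · J_2(6)) = e^(6t)·(I + t·N), where N is the 2×2 nilpotent shift.

After assembling e^{tJ} and conjugating by P, we get:

e^{tM} =
  [exp(6*t), t*exp(6*t)]
  [0, exp(6*t)]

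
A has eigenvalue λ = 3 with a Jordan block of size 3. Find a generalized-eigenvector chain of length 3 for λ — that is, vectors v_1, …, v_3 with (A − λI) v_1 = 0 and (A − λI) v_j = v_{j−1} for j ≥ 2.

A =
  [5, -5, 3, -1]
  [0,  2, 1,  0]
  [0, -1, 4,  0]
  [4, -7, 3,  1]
A Jordan chain for λ = 3 of length 3:
v_1 = (-1, 0, 0, -2)ᵀ
v_2 = (-5, -1, -1, -7)ᵀ
v_3 = (0, 1, 0, 0)ᵀ

Let N = A − (3)·I. We want v_3 with N^3 v_3 = 0 but N^2 v_3 ≠ 0; then v_{j-1} := N · v_j for j = 3, …, 2.

Pick v_3 = (0, 1, 0, 0)ᵀ.
Then v_2 = N · v_3 = (-5, -1, -1, -7)ᵀ.
Then v_1 = N · v_2 = (-1, 0, 0, -2)ᵀ.

Sanity check: (A − (3)·I) v_1 = (0, 0, 0, 0)ᵀ = 0. ✓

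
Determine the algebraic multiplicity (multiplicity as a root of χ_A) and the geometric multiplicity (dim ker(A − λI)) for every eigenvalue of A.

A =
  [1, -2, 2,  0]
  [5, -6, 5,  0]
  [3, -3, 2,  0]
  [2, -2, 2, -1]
λ = -1: alg = 4, geom = 3

Step 1 — factor the characteristic polynomial to read off the algebraic multiplicities:
  χ_A(x) = (x + 1)^4

Step 2 — compute geometric multiplicities via the rank-nullity identity g(λ) = n − rank(A − λI):
  rank(A − (-1)·I) = 1, so dim ker(A − (-1)·I) = n − 1 = 3

Summary:
  λ = -1: algebraic multiplicity = 4, geometric multiplicity = 3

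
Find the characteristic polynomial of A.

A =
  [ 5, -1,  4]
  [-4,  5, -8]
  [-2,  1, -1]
x^3 - 9*x^2 + 27*x - 27

Expanding det(x·I − A) (e.g. by cofactor expansion or by noting that A is similar to its Jordan form J, which has the same characteristic polynomial as A) gives
  χ_A(x) = x^3 - 9*x^2 + 27*x - 27
which factors as (x - 3)^3. The eigenvalues (with algebraic multiplicities) are λ = 3 with multiplicity 3.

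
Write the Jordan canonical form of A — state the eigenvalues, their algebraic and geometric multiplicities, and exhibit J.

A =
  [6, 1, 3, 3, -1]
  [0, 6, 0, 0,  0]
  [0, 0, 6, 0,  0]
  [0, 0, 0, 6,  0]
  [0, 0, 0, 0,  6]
J_2(6) ⊕ J_1(6) ⊕ J_1(6) ⊕ J_1(6)

The characteristic polynomial is
  det(x·I − A) = x^5 - 30*x^4 + 360*x^3 - 2160*x^2 + 6480*x - 7776 = (x - 6)^5

Eigenvalues and multiplicities (the geometric multiplicity of λ is n − rank(A − λI), which equals the number of Jordan blocks for λ):
  λ = 6: algebraic multiplicity = 5, geometric multiplicity = 4

Determining the block sizes for each eigenvalue:
  λ = 6: 4 blocks summing to 5 forces exactly one block of size 2 and the rest size 1 → block sizes [2, 1, 1, 1]

Assembling the blocks gives a Jordan form
J =
  [6, 1, 0, 0, 0]
  [0, 6, 0, 0, 0]
  [0, 0, 6, 0, 0]
  [0, 0, 0, 6, 0]
  [0, 0, 0, 0, 6]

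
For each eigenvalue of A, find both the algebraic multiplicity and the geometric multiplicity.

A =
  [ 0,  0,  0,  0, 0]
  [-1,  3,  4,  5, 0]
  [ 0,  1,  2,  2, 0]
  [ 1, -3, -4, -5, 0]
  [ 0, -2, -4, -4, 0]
λ = 0: alg = 5, geom = 3

Step 1 — factor the characteristic polynomial to read off the algebraic multiplicities:
  χ_A(x) = x^5

Step 2 — compute geometric multiplicities via the rank-nullity identity g(λ) = n − rank(A − λI):
  rank(A − (0)·I) = 2, so dim ker(A − (0)·I) = n − 2 = 3

Summary:
  λ = 0: algebraic multiplicity = 5, geometric multiplicity = 3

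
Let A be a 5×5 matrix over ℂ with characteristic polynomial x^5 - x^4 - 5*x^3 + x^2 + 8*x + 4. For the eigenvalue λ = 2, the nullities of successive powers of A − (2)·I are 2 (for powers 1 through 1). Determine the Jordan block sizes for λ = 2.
Block sizes for λ = 2: [1, 1]

From the dimensions of kernels of powers, the number of Jordan blocks of size at least j is d_j − d_{j−1} where d_j = dim ker(N^j) (with d_0 = 0). Computing the differences gives [2].
The number of blocks of size exactly k is (#blocks of size ≥ k) − (#blocks of size ≥ k + 1), so the partition is: 2 block(s) of size 1.
In nonincreasing order the block sizes are [1, 1].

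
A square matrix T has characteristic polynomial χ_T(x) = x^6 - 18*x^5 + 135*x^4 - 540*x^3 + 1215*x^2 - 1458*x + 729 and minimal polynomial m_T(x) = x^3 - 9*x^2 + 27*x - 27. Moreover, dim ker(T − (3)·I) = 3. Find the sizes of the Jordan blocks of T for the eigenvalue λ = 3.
Block sizes for λ = 3: [3, 2, 1]

Step 1 — from the characteristic polynomial, algebraic multiplicity of λ = 3 is 6. From dim ker(T − (3)·I) = 3, there are exactly 3 Jordan blocks for λ = 3.
Step 2 — from the minimal polynomial, the factor (x − 3)^3 tells us the largest block for λ = 3 has size 3.
Step 3 — with total size 6, 3 blocks, and largest block 3, the block sizes (in nonincreasing order) are [3, 2, 1].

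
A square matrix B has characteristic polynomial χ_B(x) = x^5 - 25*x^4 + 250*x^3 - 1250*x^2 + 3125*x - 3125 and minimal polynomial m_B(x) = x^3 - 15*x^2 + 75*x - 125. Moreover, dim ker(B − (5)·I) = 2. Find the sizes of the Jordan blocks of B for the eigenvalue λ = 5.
Block sizes for λ = 5: [3, 2]

Step 1 — from the characteristic polynomial, algebraic multiplicity of λ = 5 is 5. From dim ker(B − (5)·I) = 2, there are exactly 2 Jordan blocks for λ = 5.
Step 2 — from the minimal polynomial, the factor (x − 5)^3 tells us the largest block for λ = 5 has size 3.
Step 3 — with total size 5, 2 blocks, and largest block 3, the block sizes (in nonincreasing order) are [3, 2].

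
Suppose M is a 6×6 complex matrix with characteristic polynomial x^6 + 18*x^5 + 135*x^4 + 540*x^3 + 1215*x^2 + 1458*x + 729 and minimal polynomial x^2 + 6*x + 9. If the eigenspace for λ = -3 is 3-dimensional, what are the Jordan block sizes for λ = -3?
Block sizes for λ = -3: [2, 2, 2]

Step 1 — from the characteristic polynomial, algebraic multiplicity of λ = -3 is 6. From dim ker(M − (-3)·I) = 3, there are exactly 3 Jordan blocks for λ = -3.
Step 2 — from the minimal polynomial, the factor (x + 3)^2 tells us the largest block for λ = -3 has size 2.
Step 3 — with total size 6, 3 blocks, and largest block 2, the block sizes (in nonincreasing order) are [2, 2, 2].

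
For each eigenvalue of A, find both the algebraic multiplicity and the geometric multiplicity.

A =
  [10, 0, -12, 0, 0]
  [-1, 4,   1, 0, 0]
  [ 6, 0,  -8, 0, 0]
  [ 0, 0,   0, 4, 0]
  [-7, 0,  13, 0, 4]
λ = -2: alg = 1, geom = 1; λ = 4: alg = 4, geom = 3

Step 1 — factor the characteristic polynomial to read off the algebraic multiplicities:
  χ_A(x) = (x - 4)^4*(x + 2)

Step 2 — compute geometric multiplicities via the rank-nullity identity g(λ) = n − rank(A − λI):
  rank(A − (-2)·I) = 4, so dim ker(A − (-2)·I) = n − 4 = 1
  rank(A − (4)·I) = 2, so dim ker(A − (4)·I) = n − 2 = 3

Summary:
  λ = -2: algebraic multiplicity = 1, geometric multiplicity = 1
  λ = 4: algebraic multiplicity = 4, geometric multiplicity = 3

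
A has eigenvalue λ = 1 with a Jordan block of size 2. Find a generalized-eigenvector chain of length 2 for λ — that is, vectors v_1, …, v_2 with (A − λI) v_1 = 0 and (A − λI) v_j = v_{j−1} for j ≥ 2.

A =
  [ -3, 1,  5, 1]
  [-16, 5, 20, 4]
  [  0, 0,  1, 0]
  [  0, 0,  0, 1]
A Jordan chain for λ = 1 of length 2:
v_1 = (-4, -16, 0, 0)ᵀ
v_2 = (1, 0, 0, 0)ᵀ

Let N = A − (1)·I. We want v_2 with N^2 v_2 = 0 but N^1 v_2 ≠ 0; then v_{j-1} := N · v_j for j = 2, …, 2.

Pick v_2 = (1, 0, 0, 0)ᵀ.
Then v_1 = N · v_2 = (-4, -16, 0, 0)ᵀ.

Sanity check: (A − (1)·I) v_1 = (0, 0, 0, 0)ᵀ = 0. ✓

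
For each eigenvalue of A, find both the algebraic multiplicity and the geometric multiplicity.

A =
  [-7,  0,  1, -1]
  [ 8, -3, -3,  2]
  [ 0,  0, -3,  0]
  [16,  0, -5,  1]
λ = -3: alg = 4, geom = 2

Step 1 — factor the characteristic polynomial to read off the algebraic multiplicities:
  χ_A(x) = (x + 3)^4

Step 2 — compute geometric multiplicities via the rank-nullity identity g(λ) = n − rank(A − λI):
  rank(A − (-3)·I) = 2, so dim ker(A − (-3)·I) = n − 2 = 2

Summary:
  λ = -3: algebraic multiplicity = 4, geometric multiplicity = 2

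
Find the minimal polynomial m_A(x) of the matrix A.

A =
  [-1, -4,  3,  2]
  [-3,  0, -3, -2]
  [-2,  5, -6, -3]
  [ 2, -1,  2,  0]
x^4 + 7*x^3 + 15*x^2 + 13*x + 4

The characteristic polynomial is χ_A(x) = (x + 1)^3*(x + 4), so the eigenvalues are known. The minimal polynomial is
  m_A(x) = Π_λ (x − λ)^{k_λ}
where k_λ is the size of the *largest* Jordan block for λ (equivalently, the smallest k with (A − λI)^k v = 0 for every generalised eigenvector v of λ).

  λ = -4: largest Jordan block has size 1, contributing (x + 4)
  λ = -1: largest Jordan block has size 3, contributing (x + 1)^3

So m_A(x) = (x + 1)^3*(x + 4) = x^4 + 7*x^3 + 15*x^2 + 13*x + 4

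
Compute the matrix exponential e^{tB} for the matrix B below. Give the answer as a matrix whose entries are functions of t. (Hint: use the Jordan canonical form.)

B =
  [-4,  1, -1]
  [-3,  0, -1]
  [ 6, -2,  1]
e^{tB} =
  [-3*t*exp(-t) + exp(-t), t*exp(-t), -t*exp(-t)]
  [-3*t*exp(-t), t*exp(-t) + exp(-t), -t*exp(-t)]
  [6*t*exp(-t), -2*t*exp(-t), 2*t*exp(-t) + exp(-t)]

Strategy: write B = P · J · P⁻¹ where J is a Jordan canonical form, so e^{tB} = P · e^{tJ} · P⁻¹, and e^{tJ} can be computed block-by-block.

B has Jordan form
J =
  [-1,  1,  0]
  [ 0, -1,  0]
  [ 0,  0, -1]
(up to reordering of blocks).

Per-block formulas:
  For a 2×2 Jordan block J_2(-1): exp(t · J_2(-1)) = e^(-1t)·(I + t·N), where N is the 2×2 nilpotent shift.
  For a 1×1 block at λ = -1: exp(t · [-1]) = [e^(-1t)].

After assembling e^{tJ} and conjugating by P, we get:

e^{tB} =
  [-3*t*exp(-t) + exp(-t), t*exp(-t), -t*exp(-t)]
  [-3*t*exp(-t), t*exp(-t) + exp(-t), -t*exp(-t)]
  [6*t*exp(-t), -2*t*exp(-t), 2*t*exp(-t) + exp(-t)]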